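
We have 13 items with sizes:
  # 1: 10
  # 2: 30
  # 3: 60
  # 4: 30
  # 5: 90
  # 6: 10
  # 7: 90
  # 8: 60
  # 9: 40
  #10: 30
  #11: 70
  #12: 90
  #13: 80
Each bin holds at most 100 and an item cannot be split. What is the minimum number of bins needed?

8

Total = 90 + 90 + 90 + 80 + 70 + 60 + 60 + 40 + 30 + 30 + 30 + 10 + 10 = 690.
Lower bound: ⌈690/100⌉ = 7 bins.
A packing using 8 bins:
  bin 1: 90 + 10 = 100
  bin 2: 90 + 10 = 100
  bin 3: 90 = 90
  bin 4: 80 = 80
  bin 5: 70 + 30 = 100
  bin 6: 60 + 40 = 100
  bin 7: 60 + 30 = 90
  bin 8: 30 = 30
No arrangement into 7 bins stays within capacity, so 8 is optimal.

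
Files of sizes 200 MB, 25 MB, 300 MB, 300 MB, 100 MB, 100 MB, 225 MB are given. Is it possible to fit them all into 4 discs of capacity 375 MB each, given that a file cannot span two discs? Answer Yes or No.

A valid assignment using 4 discs:
  disc 1: 300 + 25 = 325
  disc 2: 300 = 300
  disc 3: 225 + 100 = 325
  disc 4: 200 + 100 = 300
Every load is within 375 MB, so 4 discs suffice.

Yes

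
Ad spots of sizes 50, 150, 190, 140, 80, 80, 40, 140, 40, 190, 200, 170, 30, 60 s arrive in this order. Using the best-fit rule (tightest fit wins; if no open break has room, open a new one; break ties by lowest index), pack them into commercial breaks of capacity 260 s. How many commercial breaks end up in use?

  50 → break 1 (new)  [load 50/260]
  150 → break 1  [load 200/260]
  190 → break 2 (new)  [load 190/260]
  140 → break 3 (new)  [load 140/260]
  80 → break 3  [load 220/260]
  80 → break 4 (new)  [load 80/260]
  40 → break 3  [load 260/260]
  140 → break 4  [load 220/260]
  40 → break 4  [load 260/260]
  190 → break 5 (new)  [load 190/260]
  200 → break 6 (new)  [load 200/260]
  170 → break 7 (new)  [load 170/260]
  30 → break 1  [load 230/260]
  60 → break 6  [load 260/260]
7 commercial breaks opened.

7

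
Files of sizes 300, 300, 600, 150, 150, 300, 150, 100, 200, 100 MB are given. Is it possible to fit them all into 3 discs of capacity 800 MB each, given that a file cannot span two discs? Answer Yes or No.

A valid assignment using 3 discs:
  disc 1: 600 + 200 = 800
  disc 2: 300 + 300 + 150 = 750
  disc 3: 300 + 150 + 150 + 100 + 100 = 800
Every load is within 800 MB, so 3 discs suffice.

Yes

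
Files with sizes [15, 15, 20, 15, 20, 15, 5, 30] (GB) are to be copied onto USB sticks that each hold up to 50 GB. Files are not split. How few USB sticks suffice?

3

Total = 30 + 20 + 20 + 15 + 15 + 15 + 15 + 5 = 135 GB.
Lower bound: ⌈135/50⌉ = 3 USB sticks.
A packing using 3 USB sticks:
  USB stick 1: 30 + 20 = 50
  USB stick 2: 20 + 15 + 15 = 50
  USB stick 3: 15 + 15 + 5 = 35
This matches the lower bound, so 3 is optimal.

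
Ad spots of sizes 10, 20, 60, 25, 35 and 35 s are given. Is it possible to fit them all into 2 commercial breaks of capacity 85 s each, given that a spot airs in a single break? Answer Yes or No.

No

Total = 185 s; ⌈185/85⌉ = 3.
At least 3 commercial breaks are required, but only 2 are allowed.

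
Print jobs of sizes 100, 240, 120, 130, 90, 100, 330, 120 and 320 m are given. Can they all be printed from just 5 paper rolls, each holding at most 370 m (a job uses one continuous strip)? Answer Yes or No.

A valid assignment using 5 paper rolls:
  roll 1: 330 = 330
  roll 2: 320 = 320
  roll 3: 240 + 130 = 370
  roll 4: 120 + 120 + 100 = 340
  roll 5: 100 + 90 = 190
Every load is within 370 m, so 5 paper rolls suffice.

Yes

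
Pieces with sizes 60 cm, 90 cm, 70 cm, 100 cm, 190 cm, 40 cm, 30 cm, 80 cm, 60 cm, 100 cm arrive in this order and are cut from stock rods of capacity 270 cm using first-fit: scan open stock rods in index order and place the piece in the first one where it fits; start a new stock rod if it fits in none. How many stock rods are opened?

4

  60 → stock rod 1 (new)  [load 60/270]
  90 → stock rod 1  [load 150/270]
  70 → stock rod 1  [load 220/270]
  100 → stock rod 2 (new)  [load 100/270]
  190 → stock rod 3 (new)  [load 190/270]
  40 → stock rod 1  [load 260/270]
  30 → stock rod 2  [load 130/270]
  80 → stock rod 2  [load 210/270]
  60 → stock rod 2  [load 270/270]
  100 → stock rod 4 (new)  [load 100/270]
4 stock rods opened.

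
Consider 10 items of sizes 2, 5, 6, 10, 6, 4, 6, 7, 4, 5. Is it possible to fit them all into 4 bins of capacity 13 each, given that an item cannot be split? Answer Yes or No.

No

Total = 55; ⌈55/13⌉ = 5.
At least 5 bins are required, but only 4 are allowed.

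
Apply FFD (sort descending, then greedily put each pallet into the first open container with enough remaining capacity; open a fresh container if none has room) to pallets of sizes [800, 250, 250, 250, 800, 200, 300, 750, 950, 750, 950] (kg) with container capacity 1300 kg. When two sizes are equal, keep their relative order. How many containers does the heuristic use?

Sorted descending: 950, 950, 800, 800, 750, 750, 300, 250, 250, 250, 200.
  950 → container 1 (new)  [load 950/1300]
  950 → container 2 (new)  [load 950/1300]
  800 → container 3 (new)  [load 800/1300]
  800 → container 4 (new)  [load 800/1300]
  750 → container 5 (new)  [load 750/1300]
  750 → container 6 (new)  [load 750/1300]
  300 → container 1  [load 1250/1300]
  250 → container 2  [load 1200/1300]
  250 → container 3  [load 1050/1300]
  250 → container 3  [load 1300/1300]
  200 → container 4  [load 1000/1300]
6 containers opened.

6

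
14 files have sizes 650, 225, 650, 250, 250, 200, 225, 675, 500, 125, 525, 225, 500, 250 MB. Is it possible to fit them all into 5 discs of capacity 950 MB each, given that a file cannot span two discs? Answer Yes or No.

Total = 5250 MB; ⌈5250/950⌉ = 6.
At least 6 discs are required, but only 5 are allowed.

No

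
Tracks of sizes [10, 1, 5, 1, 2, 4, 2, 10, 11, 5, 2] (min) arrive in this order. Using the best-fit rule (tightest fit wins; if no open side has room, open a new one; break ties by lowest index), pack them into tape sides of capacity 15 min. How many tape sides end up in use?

4

  10 → side 1 (new)  [load 10/15]
  1 → side 1  [load 11/15]
  5 → side 2 (new)  [load 5/15]
  1 → side 1  [load 12/15]
  2 → side 1  [load 14/15]
  4 → side 2  [load 9/15]
  2 → side 2  [load 11/15]
  10 → side 3 (new)  [load 10/15]
  11 → side 4 (new)  [load 11/15]
  5 → side 3  [load 15/15]
  2 → side 2  [load 13/15]
4 tape sides opened.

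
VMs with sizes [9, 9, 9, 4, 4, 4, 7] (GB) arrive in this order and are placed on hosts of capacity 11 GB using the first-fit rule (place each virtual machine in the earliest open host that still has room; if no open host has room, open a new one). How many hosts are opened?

  9 → host 1 (new)  [load 9/11]
  9 → host 2 (new)  [load 9/11]
  9 → host 3 (new)  [load 9/11]
  4 → host 4 (new)  [load 4/11]
  4 → host 4  [load 8/11]
  4 → host 5 (new)  [load 4/11]
  7 → host 5  [load 11/11]
5 hosts opened.

5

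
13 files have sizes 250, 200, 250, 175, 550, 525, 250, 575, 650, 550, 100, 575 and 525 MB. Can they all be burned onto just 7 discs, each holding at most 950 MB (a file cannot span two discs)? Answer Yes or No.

A valid assignment using 7 discs:
  disc 1: 650 + 250 = 900
  disc 2: 575 + 250 + 100 = 925
  disc 3: 575 + 250 = 825
  disc 4: 550 + 200 + 175 = 925
  disc 5: 550 = 550
  disc 6: 525 = 525
  disc 7: 525 = 525
Every load is within 950 MB, so 7 discs suffice.

Yes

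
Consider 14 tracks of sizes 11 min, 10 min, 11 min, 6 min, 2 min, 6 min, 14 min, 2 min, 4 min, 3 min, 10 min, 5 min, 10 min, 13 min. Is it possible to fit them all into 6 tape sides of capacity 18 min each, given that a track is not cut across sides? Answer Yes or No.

No

Total = 107 min; ⌈107/18⌉ = 6.
7 tracks each exceed half the capacity and cannot share a side, forcing at least 7 tape sides.
At least 7 tape sides are required, but only 6 are allowed.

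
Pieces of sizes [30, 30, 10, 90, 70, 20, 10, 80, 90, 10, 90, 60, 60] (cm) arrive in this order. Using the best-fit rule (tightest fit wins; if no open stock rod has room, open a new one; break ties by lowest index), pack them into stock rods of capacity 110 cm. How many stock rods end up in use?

  30 → stock rod 1 (new)  [load 30/110]
  30 → stock rod 1  [load 60/110]
  10 → stock rod 1  [load 70/110]
  90 → stock rod 2 (new)  [load 90/110]
  70 → stock rod 3 (new)  [load 70/110]
  20 → stock rod 2  [load 110/110]
  10 → stock rod 1  [load 80/110]
  80 → stock rod 4 (new)  [load 80/110]
  90 → stock rod 5 (new)  [load 90/110]
  10 → stock rod 5  [load 100/110]
  90 → stock rod 6 (new)  [load 90/110]
  60 → stock rod 7 (new)  [load 60/110]
  60 → stock rod 8 (new)  [load 60/110]
8 stock rods opened.

8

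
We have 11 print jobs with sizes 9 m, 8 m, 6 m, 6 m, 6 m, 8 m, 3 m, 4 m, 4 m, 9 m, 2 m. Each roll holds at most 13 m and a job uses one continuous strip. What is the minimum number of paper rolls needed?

Total = 9 + 9 + 8 + 8 + 6 + 6 + 6 + 4 + 4 + 3 + 2 = 65 m.
Lower bound: ⌈65/13⌉ = 5 paper rolls.
A packing using 6 paper rolls:
  roll 1: 9 + 4 = 13
  roll 2: 9 + 4 = 13
  roll 3: 8 + 3 + 2 = 13
  roll 4: 8 = 8
  roll 5: 6 + 6 = 12
  roll 6: 6 = 6
No arrangement into 5 paper rolls stays within capacity, so 6 is optimal.

6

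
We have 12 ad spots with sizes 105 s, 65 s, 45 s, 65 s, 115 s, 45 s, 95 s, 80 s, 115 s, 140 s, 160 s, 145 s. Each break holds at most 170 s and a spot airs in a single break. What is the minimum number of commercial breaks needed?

Total = 160 + 145 + 140 + 115 + 115 + 105 + 95 + 80 + 65 + 65 + 45 + 45 = 1175 s.
Lower bound: ⌈1175/170⌉ = 7 commercial breaks.
A packing using 8 commercial breaks:
  break 1: 160 = 160
  break 2: 145 = 145
  break 3: 140 = 140
  break 4: 115 + 45 = 160
  break 5: 115 + 45 = 160
  break 6: 105 + 65 = 170
  break 7: 95 + 65 = 160
  break 8: 80 = 80
No arrangement into 7 commercial breaks stays within capacity, so 8 is optimal.

8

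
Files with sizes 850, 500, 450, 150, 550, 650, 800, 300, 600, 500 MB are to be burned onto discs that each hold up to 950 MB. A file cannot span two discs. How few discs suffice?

Total = 850 + 800 + 650 + 600 + 550 + 500 + 500 + 450 + 300 + 150 = 5350 MB.
Lower bound: ⌈5350/950⌉ = 6 discs.
Also, 7 files each exceed 475 MB, and no two of those can share a disc, so at least 7 discs are needed.
A packing using 7 discs:
  disc 1: 850 = 850
  disc 2: 800 + 150 = 950
  disc 3: 650 + 300 = 950
  disc 4: 600 = 600
  disc 5: 550 = 550
  disc 6: 500 + 450 = 950
  disc 7: 500 = 500
This matches the lower bound, so 7 is optimal.

7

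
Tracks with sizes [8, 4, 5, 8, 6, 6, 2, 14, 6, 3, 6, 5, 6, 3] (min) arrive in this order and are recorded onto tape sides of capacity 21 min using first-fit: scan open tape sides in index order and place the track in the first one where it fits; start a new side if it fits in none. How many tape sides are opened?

5

  8 → side 1 (new)  [load 8/21]
  4 → side 1  [load 12/21]
  5 → side 1  [load 17/21]
  8 → side 2 (new)  [load 8/21]
  6 → side 2  [load 14/21]
  6 → side 2  [load 20/21]
  2 → side 1  [load 19/21]
  14 → side 3 (new)  [load 14/21]
  6 → side 3  [load 20/21]
  3 → side 4 (new)  [load 3/21]
  6 → side 4  [load 9/21]
  5 → side 4  [load 14/21]
  6 → side 4  [load 20/21]
  3 → side 5 (new)  [load 3/21]
5 tape sides opened.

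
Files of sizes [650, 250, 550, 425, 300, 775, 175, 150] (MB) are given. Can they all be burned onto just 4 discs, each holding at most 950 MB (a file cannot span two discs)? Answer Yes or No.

Yes

A valid assignment using 4 discs:
  disc 1: 775 + 175 = 950
  disc 2: 650 + 300 = 950
  disc 3: 550 + 250 + 150 = 950
  disc 4: 425 = 425
Every load is within 950 MB, so 4 discs suffice.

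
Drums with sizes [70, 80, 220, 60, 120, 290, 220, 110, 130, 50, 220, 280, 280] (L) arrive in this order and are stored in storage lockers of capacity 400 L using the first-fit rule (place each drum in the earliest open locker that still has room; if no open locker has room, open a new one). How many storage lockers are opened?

6

  70 → locker 1 (new)  [load 70/400]
  80 → locker 1  [load 150/400]
  220 → locker 1  [load 370/400]
  60 → locker 2 (new)  [load 60/400]
  120 → locker 2  [load 180/400]
  290 → locker 3 (new)  [load 290/400]
  220 → locker 2  [load 400/400]
  110 → locker 3  [load 400/400]
  130 → locker 4 (new)  [load 130/400]
  50 → locker 4  [load 180/400]
  220 → locker 4  [load 400/400]
  280 → locker 5 (new)  [load 280/400]
  280 → locker 6 (new)  [load 280/400]
6 storage lockers opened.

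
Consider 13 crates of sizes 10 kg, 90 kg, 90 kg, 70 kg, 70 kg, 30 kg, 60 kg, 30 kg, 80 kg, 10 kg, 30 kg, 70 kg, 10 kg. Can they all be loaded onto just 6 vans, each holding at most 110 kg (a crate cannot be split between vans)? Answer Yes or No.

No

Total = 650 kg; ⌈650/110⌉ = 6.
7 crates each exceed half the capacity and cannot share a van, forcing at least 7 vans.
At least 7 vans are required, but only 6 are allowed.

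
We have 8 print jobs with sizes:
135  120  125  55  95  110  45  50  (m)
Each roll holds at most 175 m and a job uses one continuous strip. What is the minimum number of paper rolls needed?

5

Total = 135 + 125 + 120 + 110 + 95 + 55 + 50 + 45 = 735 m.
Lower bound: ⌈735/175⌉ = 5 paper rolls.
A packing using 5 paper rolls:
  roll 1: 135 = 135
  roll 2: 125 + 50 = 175
  roll 3: 120 + 55 = 175
  roll 4: 110 + 45 = 155
  roll 5: 95 = 95
This matches the lower bound, so 5 is optimal.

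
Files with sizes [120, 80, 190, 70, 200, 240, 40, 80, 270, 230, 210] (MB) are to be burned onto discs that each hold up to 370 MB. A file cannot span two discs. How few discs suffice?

6

Total = 270 + 240 + 230 + 210 + 200 + 190 + 120 + 80 + 80 + 70 + 40 = 1730 MB.
Lower bound: ⌈1730/370⌉ = 5 discs.
Also, 6 files each exceed 185 MB, and no two of those can share a disc, so at least 6 discs are needed.
A packing using 6 discs:
  disc 1: 270 + 80 = 350
  disc 2: 240 + 120 = 360
  disc 3: 230 + 80 + 40 = 350
  disc 4: 210 + 70 = 280
  disc 5: 200 = 200
  disc 6: 190 = 190
This matches the lower bound, so 6 is optimal.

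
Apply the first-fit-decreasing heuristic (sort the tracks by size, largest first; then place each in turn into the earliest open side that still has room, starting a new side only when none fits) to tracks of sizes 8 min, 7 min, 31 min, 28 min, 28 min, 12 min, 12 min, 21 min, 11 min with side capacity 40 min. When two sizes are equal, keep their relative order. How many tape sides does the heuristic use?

4

Sorted descending: 31, 28, 28, 21, 12, 12, 11, 8, 7.
  31 → side 1 (new)  [load 31/40]
  28 → side 2 (new)  [load 28/40]
  28 → side 3 (new)  [load 28/40]
  21 → side 4 (new)  [load 21/40]
  12 → side 2  [load 40/40]
  12 → side 3  [load 40/40]
  11 → side 4  [load 32/40]
  8 → side 1  [load 39/40]
  7 → side 4  [load 39/40]
4 tape sides opened.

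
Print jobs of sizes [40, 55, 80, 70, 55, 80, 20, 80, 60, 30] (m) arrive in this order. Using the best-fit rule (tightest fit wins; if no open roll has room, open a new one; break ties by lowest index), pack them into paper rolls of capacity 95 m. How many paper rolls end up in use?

  40 → roll 1 (new)  [load 40/95]
  55 → roll 1  [load 95/95]
  80 → roll 2 (new)  [load 80/95]
  70 → roll 3 (new)  [load 70/95]
  55 → roll 4 (new)  [load 55/95]
  80 → roll 5 (new)  [load 80/95]
  20 → roll 3  [load 90/95]
  80 → roll 6 (new)  [load 80/95]
  60 → roll 7 (new)  [load 60/95]
  30 → roll 7  [load 90/95]
7 paper rolls opened.

7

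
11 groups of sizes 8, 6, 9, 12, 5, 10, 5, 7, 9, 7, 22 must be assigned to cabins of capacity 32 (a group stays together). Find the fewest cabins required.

4

Total = 22 + 12 + 10 + 9 + 9 + 8 + 7 + 7 + 6 + 5 + 5 = 100.
Lower bound: ⌈100/32⌉ = 4 cabins.
A packing using 4 cabins:
  cabin 1: 22 + 10 = 32
  cabin 2: 12 + 9 + 9 = 30
  cabin 3: 8 + 7 + 7 + 6 = 28
  cabin 4: 5 + 5 = 10
This matches the lower bound, so 4 is optimal.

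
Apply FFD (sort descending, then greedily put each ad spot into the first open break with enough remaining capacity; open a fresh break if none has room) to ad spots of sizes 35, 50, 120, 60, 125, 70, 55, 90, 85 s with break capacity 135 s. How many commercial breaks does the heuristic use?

6

Sorted descending: 125, 120, 90, 85, 70, 60, 55, 50, 35.
  125 → break 1 (new)  [load 125/135]
  120 → break 2 (new)  [load 120/135]
  90 → break 3 (new)  [load 90/135]
  85 → break 4 (new)  [load 85/135]
  70 → break 5 (new)  [load 70/135]
  60 → break 5  [load 130/135]
  55 → break 6 (new)  [load 55/135]
  50 → break 4  [load 135/135]
  35 → break 3  [load 125/135]
6 commercial breaks opened.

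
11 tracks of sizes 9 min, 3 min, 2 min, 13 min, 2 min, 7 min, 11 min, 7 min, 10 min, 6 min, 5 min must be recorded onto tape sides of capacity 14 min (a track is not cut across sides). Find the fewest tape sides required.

Total = 13 + 11 + 10 + 9 + 7 + 7 + 6 + 5 + 3 + 2 + 2 = 75 min.
Lower bound: ⌈75/14⌉ = 6 tape sides.
A packing using 6 tape sides:
  side 1: 13 = 13
  side 2: 11 + 3 = 14
  side 3: 10 + 2 + 2 = 14
  side 4: 9 + 5 = 14
  side 5: 7 + 7 = 14
  side 6: 6 = 6
This matches the lower bound, so 6 is optimal.

6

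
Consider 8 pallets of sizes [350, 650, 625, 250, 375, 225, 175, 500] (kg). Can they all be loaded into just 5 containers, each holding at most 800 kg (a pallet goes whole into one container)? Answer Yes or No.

A valid assignment using 5 containers:
  container 1: 650 = 650
  container 2: 625 + 175 = 800
  container 3: 500 + 250 = 750
  container 4: 375 + 350 = 725
  container 5: 225 = 225
Every load is within 800 kg, so 5 containers suffice.

Yes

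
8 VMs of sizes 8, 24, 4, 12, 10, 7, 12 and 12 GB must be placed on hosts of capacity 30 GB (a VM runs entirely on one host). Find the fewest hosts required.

Total = 24 + 12 + 12 + 12 + 10 + 8 + 7 + 4 = 89 GB.
Lower bound: ⌈89/30⌉ = 3 hosts.
A packing using 4 hosts:
  host 1: 24 + 4 = 28
  host 2: 12 + 12 = 24
  host 3: 12 + 10 + 8 = 30
  host 4: 7 = 7
No arrangement into 3 hosts stays within capacity, so 4 is optimal.

4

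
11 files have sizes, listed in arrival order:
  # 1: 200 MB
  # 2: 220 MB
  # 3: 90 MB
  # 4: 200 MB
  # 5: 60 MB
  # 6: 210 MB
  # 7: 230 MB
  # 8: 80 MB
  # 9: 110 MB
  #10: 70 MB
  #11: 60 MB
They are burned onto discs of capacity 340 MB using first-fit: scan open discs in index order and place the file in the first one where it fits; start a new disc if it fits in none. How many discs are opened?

5

  200 → disc 1 (new)  [load 200/340]
  220 → disc 2 (new)  [load 220/340]
  90 → disc 1  [load 290/340]
  200 → disc 3 (new)  [load 200/340]
  60 → disc 2  [load 280/340]
  210 → disc 4 (new)  [load 210/340]
  230 → disc 5 (new)  [load 230/340]
  80 → disc 3  [load 280/340]
  110 → disc 4  [load 320/340]
  70 → disc 5  [load 300/340]
  60 → disc 2  [load 340/340]
5 discs opened.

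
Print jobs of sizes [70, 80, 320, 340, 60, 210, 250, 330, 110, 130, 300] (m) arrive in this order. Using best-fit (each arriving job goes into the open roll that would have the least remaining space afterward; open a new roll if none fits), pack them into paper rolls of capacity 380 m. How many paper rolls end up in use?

  70 → roll 1 (new)  [load 70/380]
  80 → roll 1  [load 150/380]
  320 → roll 2 (new)  [load 320/380]
  340 → roll 3 (new)  [load 340/380]
  60 → roll 2  [load 380/380]
  210 → roll 1  [load 360/380]
  250 → roll 4 (new)  [load 250/380]
  330 → roll 5 (new)  [load 330/380]
  110 → roll 4  [load 360/380]
  130 → roll 6 (new)  [load 130/380]
  300 → roll 7 (new)  [load 300/380]
7 paper rolls opened.

7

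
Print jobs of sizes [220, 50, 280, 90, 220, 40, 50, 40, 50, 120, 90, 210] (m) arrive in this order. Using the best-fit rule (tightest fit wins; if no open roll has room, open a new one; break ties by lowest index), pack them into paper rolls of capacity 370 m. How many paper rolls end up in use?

5

  220 → roll 1 (new)  [load 220/370]
  50 → roll 1  [load 270/370]
  280 → roll 2 (new)  [load 280/370]
  90 → roll 2  [load 370/370]
  220 → roll 3 (new)  [load 220/370]
  40 → roll 1  [load 310/370]
  50 → roll 1  [load 360/370]
  40 → roll 3  [load 260/370]
  50 → roll 3  [load 310/370]
  120 → roll 4 (new)  [load 120/370]
  90 → roll 4  [load 210/370]
  210 → roll 5 (new)  [load 210/370]
5 paper rolls opened.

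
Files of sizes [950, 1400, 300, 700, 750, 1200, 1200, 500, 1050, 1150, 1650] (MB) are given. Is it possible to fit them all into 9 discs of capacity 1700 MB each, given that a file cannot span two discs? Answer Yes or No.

Yes

A valid assignment using 8 discs:
  disc 1: 1650 = 1650
  disc 2: 1400 + 300 = 1700
  disc 3: 1200 + 500 = 1700
  disc 4: 1200 = 1200
  disc 5: 1150 = 1150
  disc 6: 1050 = 1050
  disc 7: 950 + 750 = 1700
  disc 8: 700 = 700
That uses only 8 ≤ 9, so 9 discs are enough.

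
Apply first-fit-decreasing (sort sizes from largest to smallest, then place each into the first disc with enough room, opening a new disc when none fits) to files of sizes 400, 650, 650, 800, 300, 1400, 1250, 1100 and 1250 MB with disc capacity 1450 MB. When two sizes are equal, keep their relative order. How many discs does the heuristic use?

6

Sorted descending: 1400, 1250, 1250, 1100, 800, 650, 650, 400, 300.
  1400 → disc 1 (new)  [load 1400/1450]
  1250 → disc 2 (new)  [load 1250/1450]
  1250 → disc 3 (new)  [load 1250/1450]
  1100 → disc 4 (new)  [load 1100/1450]
  800 → disc 5 (new)  [load 800/1450]
  650 → disc 5  [load 1450/1450]
  650 → disc 6 (new)  [load 650/1450]
  400 → disc 6  [load 1050/1450]
  300 → disc 4  [load 1400/1450]
6 discs opened.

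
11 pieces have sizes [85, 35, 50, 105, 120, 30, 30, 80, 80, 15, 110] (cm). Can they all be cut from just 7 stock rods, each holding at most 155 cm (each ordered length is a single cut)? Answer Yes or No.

Yes

A valid assignment using 6 stock rods:
  stock rod 1: 120 + 35 = 155
  stock rod 2: 110 + 30 + 15 = 155
  stock rod 3: 105 + 50 = 155
  stock rod 4: 85 + 30 = 115
  stock rod 5: 80 = 80
  stock rod 6: 80 = 80
That uses only 6 ≤ 7, so 7 stock rods are enough.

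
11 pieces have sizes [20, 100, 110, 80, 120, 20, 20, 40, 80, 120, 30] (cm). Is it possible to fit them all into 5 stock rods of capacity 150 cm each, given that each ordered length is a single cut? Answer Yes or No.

No

Total = 740 cm; ⌈740/150⌉ = 5.
6 pieces each exceed half the capacity and cannot share a stock rod, forcing at least 6 stock rods.
At least 6 stock rods are required, but only 5 are allowed.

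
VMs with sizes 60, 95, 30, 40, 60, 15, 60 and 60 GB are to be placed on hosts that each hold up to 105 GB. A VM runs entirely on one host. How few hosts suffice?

5

Total = 95 + 60 + 60 + 60 + 60 + 40 + 30 + 15 = 420 GB.
Lower bound: ⌈420/105⌉ = 4 hosts.
Also, 5 VMs each exceed 105/2 GB, and no two of those can share a host, so at least 5 hosts are needed.
A packing using 5 hosts:
  host 1: 95 = 95
  host 2: 60 + 40 = 100
  host 3: 60 + 30 + 15 = 105
  host 4: 60 = 60
  host 5: 60 = 60
This matches the lower bound, so 5 is optimal.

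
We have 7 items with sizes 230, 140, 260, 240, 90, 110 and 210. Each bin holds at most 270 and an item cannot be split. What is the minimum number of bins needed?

Total = 260 + 240 + 230 + 210 + 140 + 110 + 90 = 1280.
Lower bound: ⌈1280/270⌉ = 5 bins.
A packing using 6 bins:
  bin 1: 260 = 260
  bin 2: 240 = 240
  bin 3: 230 = 230
  bin 4: 210 = 210
  bin 5: 140 + 110 = 250
  bin 6: 90 = 90
No arrangement into 5 bins stays within capacity, so 6 is optimal.

6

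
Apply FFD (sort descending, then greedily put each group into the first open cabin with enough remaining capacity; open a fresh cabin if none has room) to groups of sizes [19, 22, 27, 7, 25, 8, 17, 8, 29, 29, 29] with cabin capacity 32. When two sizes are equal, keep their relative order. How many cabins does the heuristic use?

Sorted descending: 29, 29, 29, 27, 25, 22, 19, 17, 8, 8, 7.
  29 → cabin 1 (new)  [load 29/32]
  29 → cabin 2 (new)  [load 29/32]
  29 → cabin 3 (new)  [load 29/32]
  27 → cabin 4 (new)  [load 27/32]
  25 → cabin 5 (new)  [load 25/32]
  22 → cabin 6 (new)  [load 22/32]
  19 → cabin 7 (new)  [load 19/32]
  17 → cabin 8 (new)  [load 17/32]
  8 → cabin 6  [load 30/32]
  8 → cabin 7  [load 27/32]
  7 → cabin 5  [load 32/32]
8 cabins opened.

8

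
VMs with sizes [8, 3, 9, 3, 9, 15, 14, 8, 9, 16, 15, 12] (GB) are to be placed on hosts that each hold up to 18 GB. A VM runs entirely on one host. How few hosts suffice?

Total = 16 + 15 + 15 + 14 + 12 + 9 + 9 + 9 + 8 + 8 + 3 + 3 = 121 GB.
Lower bound: ⌈121/18⌉ = 7 hosts.
A packing using 8 hosts:
  host 1: 16 = 16
  host 2: 15 + 3 = 18
  host 3: 15 + 3 = 18
  host 4: 14 = 14
  host 5: 12 = 12
  host 6: 9 + 9 = 18
  host 7: 9 + 8 = 17
  host 8: 8 = 8
No arrangement into 7 hosts stays within capacity, so 8 is optimal.

8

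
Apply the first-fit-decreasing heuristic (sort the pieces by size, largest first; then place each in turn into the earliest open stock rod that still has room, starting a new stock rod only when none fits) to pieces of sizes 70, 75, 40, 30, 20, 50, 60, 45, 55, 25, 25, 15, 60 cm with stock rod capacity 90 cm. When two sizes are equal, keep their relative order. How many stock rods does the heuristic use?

Sorted descending: 75, 70, 60, 60, 55, 50, 45, 40, 30, 25, 25, 20, 15.
  75 → stock rod 1 (new)  [load 75/90]
  70 → stock rod 2 (new)  [load 70/90]
  60 → stock rod 3 (new)  [load 60/90]
  60 → stock rod 4 (new)  [load 60/90]
  55 → stock rod 5 (new)  [load 55/90]
  50 → stock rod 6 (new)  [load 50/90]
  45 → stock rod 7 (new)  [load 45/90]
  40 → stock rod 6  [load 90/90]
  30 → stock rod 3  [load 90/90]
  25 → stock rod 4  [load 85/90]
  25 → stock rod 5  [load 80/90]
  20 → stock rod 2  [load 90/90]
  15 → stock rod 1  [load 90/90]
7 stock rods opened.

7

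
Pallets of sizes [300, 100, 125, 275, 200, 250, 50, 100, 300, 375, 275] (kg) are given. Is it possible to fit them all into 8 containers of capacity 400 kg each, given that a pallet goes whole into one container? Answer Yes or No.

Yes

A valid assignment using 7 containers:
  container 1: 375 = 375
  container 2: 300 + 100 = 400
  container 3: 300 + 100 = 400
  container 4: 275 + 125 = 400
  container 5: 275 + 50 = 325
  container 6: 250 = 250
  container 7: 200 = 200
That uses only 7 ≤ 8, so 8 containers are enough.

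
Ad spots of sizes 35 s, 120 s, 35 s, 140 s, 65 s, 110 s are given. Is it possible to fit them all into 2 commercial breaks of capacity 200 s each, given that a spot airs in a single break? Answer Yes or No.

No

Total = 505 s; ⌈505/200⌉ = 3.
At least 3 commercial breaks are required, but only 2 are allowed.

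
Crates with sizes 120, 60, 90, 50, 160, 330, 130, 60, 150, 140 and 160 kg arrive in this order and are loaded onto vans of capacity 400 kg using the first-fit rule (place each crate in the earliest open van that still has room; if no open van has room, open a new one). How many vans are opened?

5

  120 → van 1 (new)  [load 120/400]
  60 → van 1  [load 180/400]
  90 → van 1  [load 270/400]
  50 → van 1  [load 320/400]
  160 → van 2 (new)  [load 160/400]
  330 → van 3 (new)  [load 330/400]
  130 → van 2  [load 290/400]
  60 → van 1  [load 380/400]
  150 → van 4 (new)  [load 150/400]
  140 → van 4  [load 290/400]
  160 → van 5 (new)  [load 160/400]
5 vans opened.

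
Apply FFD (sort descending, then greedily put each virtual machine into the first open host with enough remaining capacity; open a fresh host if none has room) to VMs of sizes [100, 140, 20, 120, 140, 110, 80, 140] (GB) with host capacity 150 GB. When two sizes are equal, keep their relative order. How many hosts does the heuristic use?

Sorted descending: 140, 140, 140, 120, 110, 100, 80, 20.
  140 → host 1 (new)  [load 140/150]
  140 → host 2 (new)  [load 140/150]
  140 → host 3 (new)  [load 140/150]
  120 → host 4 (new)  [load 120/150]
  110 → host 5 (new)  [load 110/150]
  100 → host 6 (new)  [load 100/150]
  80 → host 7 (new)  [load 80/150]
  20 → host 4  [load 140/150]
7 hosts opened.

7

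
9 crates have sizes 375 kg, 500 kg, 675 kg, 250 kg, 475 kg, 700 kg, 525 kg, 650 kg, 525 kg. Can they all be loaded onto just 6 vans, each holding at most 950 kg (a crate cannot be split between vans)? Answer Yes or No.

No

Total = 4675 kg; ⌈4675/950⌉ = 5.
6 crates each exceed half the capacity and cannot share a van, forcing at least 6 vans.
The bound of 6 does not rule out 6, but exhaustive search shows no assignment into 6 vans of capacity 950 kg exists — the minimum is 7.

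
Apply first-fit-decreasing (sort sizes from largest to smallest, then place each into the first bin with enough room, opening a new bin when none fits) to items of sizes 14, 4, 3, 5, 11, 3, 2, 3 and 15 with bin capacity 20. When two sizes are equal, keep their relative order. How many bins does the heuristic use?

3

Sorted descending: 15, 14, 11, 5, 4, 3, 3, 3, 2.
  15 → bin 1 (new)  [load 15/20]
  14 → bin 2 (new)  [load 14/20]
  11 → bin 3 (new)  [load 11/20]
  5 → bin 1  [load 20/20]
  4 → bin 2  [load 18/20]
  3 → bin 3  [load 14/20]
  3 → bin 3  [load 17/20]
  3 → bin 3  [load 20/20]
  2 → bin 2  [load 20/20]
3 bins opened.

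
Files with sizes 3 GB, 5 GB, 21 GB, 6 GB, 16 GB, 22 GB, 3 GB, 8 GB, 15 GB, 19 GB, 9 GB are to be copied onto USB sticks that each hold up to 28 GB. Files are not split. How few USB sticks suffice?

Total = 22 + 21 + 19 + 16 + 15 + 9 + 8 + 6 + 5 + 3 + 3 = 127 GB.
Lower bound: ⌈127/28⌉ = 5 USB sticks.
A packing using 5 USB sticks:
  USB stick 1: 22 + 6 = 28
  USB stick 2: 21 + 5 = 26
  USB stick 3: 19 + 9 = 28
  USB stick 4: 16 + 8 + 3 = 27
  USB stick 5: 15 + 3 = 18
This matches the lower bound, so 5 is optimal.

5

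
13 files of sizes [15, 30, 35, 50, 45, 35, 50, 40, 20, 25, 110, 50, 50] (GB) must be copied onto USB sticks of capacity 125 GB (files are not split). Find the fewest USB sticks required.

5

Total = 110 + 50 + 50 + 50 + 50 + 45 + 40 + 35 + 35 + 30 + 25 + 20 + 15 = 555 GB.
Lower bound: ⌈555/125⌉ = 5 USB sticks.
A packing using 5 USB sticks:
  USB stick 1: 110 + 15 = 125
  USB stick 2: 50 + 50 + 25 = 125
  USB stick 3: 50 + 50 + 20 = 120
  USB stick 4: 45 + 40 + 35 = 120
  USB stick 5: 35 + 30 = 65
This matches the lower bound, so 5 is optimal.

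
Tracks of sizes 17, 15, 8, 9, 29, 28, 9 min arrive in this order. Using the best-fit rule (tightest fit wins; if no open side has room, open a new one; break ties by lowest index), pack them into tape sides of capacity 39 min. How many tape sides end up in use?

  17 → side 1 (new)  [load 17/39]
  15 → side 1  [load 32/39]
  8 → side 2 (new)  [load 8/39]
  9 → side 2  [load 17/39]
  29 → side 3 (new)  [load 29/39]
  28 → side 4 (new)  [load 28/39]
  9 → side 3  [load 38/39]
4 tape sides opened.

4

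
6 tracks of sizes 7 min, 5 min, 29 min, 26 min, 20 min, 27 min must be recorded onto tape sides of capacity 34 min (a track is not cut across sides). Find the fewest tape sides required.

4

Total = 29 + 27 + 26 + 20 + 7 + 5 = 114 min.
Lower bound: ⌈114/34⌉ = 4 tape sides.
A packing using 4 tape sides:
  side 1: 29 + 5 = 34
  side 2: 27 + 7 = 34
  side 3: 26 = 26
  side 4: 20 = 20
This matches the lower bound, so 4 is optimal.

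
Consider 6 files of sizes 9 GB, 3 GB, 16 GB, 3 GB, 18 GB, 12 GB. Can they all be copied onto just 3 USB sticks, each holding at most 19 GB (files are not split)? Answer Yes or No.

Total = 61 GB; ⌈61/19⌉ = 4.
At least 4 USB sticks are required, but only 3 are allowed.

No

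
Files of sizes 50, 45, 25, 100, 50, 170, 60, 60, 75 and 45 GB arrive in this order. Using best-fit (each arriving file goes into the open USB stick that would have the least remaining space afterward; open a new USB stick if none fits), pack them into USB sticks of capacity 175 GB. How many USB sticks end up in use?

5

  50 → USB stick 1 (new)  [load 50/175]
  45 → USB stick 1  [load 95/175]
  25 → USB stick 1  [load 120/175]
  100 → USB stick 2 (new)  [load 100/175]
  50 → USB stick 1  [load 170/175]
  170 → USB stick 3 (new)  [load 170/175]
  60 → USB stick 2  [load 160/175]
  60 → USB stick 4 (new)  [load 60/175]
  75 → USB stick 4  [load 135/175]
  45 → USB stick 5 (new)  [load 45/175]
5 USB sticks opened.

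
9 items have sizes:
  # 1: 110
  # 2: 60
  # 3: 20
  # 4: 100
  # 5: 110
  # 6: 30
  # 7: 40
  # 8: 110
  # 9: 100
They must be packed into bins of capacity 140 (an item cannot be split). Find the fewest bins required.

6

Total = 110 + 110 + 110 + 100 + 100 + 60 + 40 + 30 + 20 = 680.
Lower bound: ⌈680/140⌉ = 5 bins.
A packing using 6 bins:
  bin 1: 110 + 30 = 140
  bin 2: 110 + 20 = 130
  bin 3: 110 = 110
  bin 4: 100 + 40 = 140
  bin 5: 100 = 100
  bin 6: 60 = 60
No arrangement into 5 bins stays within capacity, so 6 is optimal.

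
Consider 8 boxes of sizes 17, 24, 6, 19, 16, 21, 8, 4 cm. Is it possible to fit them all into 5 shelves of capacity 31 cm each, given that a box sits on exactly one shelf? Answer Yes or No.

A valid assignment using 5 shelves:
  shelf 1: 24 + 6 = 30
  shelf 2: 21 + 8 = 29
  shelf 3: 19 + 4 = 23
  shelf 4: 17 = 17
  shelf 5: 16 = 16
Every load is within 31 cm, so 5 shelves suffice.

Yes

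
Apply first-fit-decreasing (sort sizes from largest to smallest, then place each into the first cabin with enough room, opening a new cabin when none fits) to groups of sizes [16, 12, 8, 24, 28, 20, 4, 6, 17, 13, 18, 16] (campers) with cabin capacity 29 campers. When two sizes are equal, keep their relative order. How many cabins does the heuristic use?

Sorted descending: 28, 24, 20, 18, 17, 16, 16, 13, 12, 8, 6, 4.
  28 → cabin 1 (new)  [load 28/29]
  24 → cabin 2 (new)  [load 24/29]
  20 → cabin 3 (new)  [load 20/29]
  18 → cabin 4 (new)  [load 18/29]
  17 → cabin 5 (new)  [load 17/29]
  16 → cabin 6 (new)  [load 16/29]
  16 → cabin 7 (new)  [load 16/29]
  13 → cabin 6  [load 29/29]
  12 → cabin 5  [load 29/29]
  8 → cabin 3  [load 28/29]
  6 → cabin 4  [load 24/29]
  4 → cabin 2  [load 28/29]
7 cabins opened.

7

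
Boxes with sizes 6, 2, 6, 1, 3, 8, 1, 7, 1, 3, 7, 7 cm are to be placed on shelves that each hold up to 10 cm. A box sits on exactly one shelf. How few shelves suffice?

Total = 8 + 7 + 7 + 7 + 6 + 6 + 3 + 3 + 2 + 1 + 1 + 1 = 52 cm.
Lower bound: ⌈52/10⌉ = 6 shelves.
A packing using 6 shelves:
  shelf 1: 8 + 2 = 10
  shelf 2: 7 + 3 = 10
  shelf 3: 7 + 3 = 10
  shelf 4: 7 + 1 + 1 + 1 = 10
  shelf 5: 6 = 6
  shelf 6: 6 = 6
This matches the lower bound, so 6 is optimal.

6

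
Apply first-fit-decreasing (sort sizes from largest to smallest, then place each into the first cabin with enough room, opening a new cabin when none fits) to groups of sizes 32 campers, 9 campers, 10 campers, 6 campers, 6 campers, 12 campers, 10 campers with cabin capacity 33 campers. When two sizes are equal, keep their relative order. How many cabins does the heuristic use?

Sorted descending: 32, 12, 10, 10, 9, 6, 6.
  32 → cabin 1 (new)  [load 32/33]
  12 → cabin 2 (new)  [load 12/33]
  10 → cabin 2  [load 22/33]
  10 → cabin 2  [load 32/33]
  9 → cabin 3 (new)  [load 9/33]
  6 → cabin 3  [load 15/33]
  6 → cabin 3  [load 21/33]
3 cabins opened.

3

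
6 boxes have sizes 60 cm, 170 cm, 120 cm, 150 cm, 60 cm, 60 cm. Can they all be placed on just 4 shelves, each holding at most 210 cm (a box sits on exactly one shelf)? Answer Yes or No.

A valid assignment using 4 shelves:
  shelf 1: 170 = 170
  shelf 2: 150 + 60 = 210
  shelf 3: 120 + 60 = 180
  shelf 4: 60 = 60
Every load is within 210 cm, so 4 shelves suffice.

Yes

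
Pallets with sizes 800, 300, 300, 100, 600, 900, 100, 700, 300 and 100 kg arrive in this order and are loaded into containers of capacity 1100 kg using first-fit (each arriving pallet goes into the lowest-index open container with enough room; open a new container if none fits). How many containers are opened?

  800 → container 1 (new)  [load 800/1100]
  300 → container 1  [load 1100/1100]
  300 → container 2 (new)  [load 300/1100]
  100 → container 2  [load 400/1100]
  600 → container 2  [load 1000/1100]
  900 → container 3 (new)  [load 900/1100]
  100 → container 2  [load 1100/1100]
  700 → container 4 (new)  [load 700/1100]
  300 → container 4  [load 1000/1100]
  100 → container 3  [load 1000/1100]
4 containers opened.

4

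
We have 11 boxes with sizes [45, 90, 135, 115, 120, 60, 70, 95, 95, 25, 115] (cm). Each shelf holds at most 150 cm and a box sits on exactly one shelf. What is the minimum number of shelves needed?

8

Total = 135 + 120 + 115 + 115 + 95 + 95 + 90 + 70 + 60 + 45 + 25 = 965 cm.
Lower bound: ⌈965/150⌉ = 7 shelves.
A packing using 8 shelves:
  shelf 1: 135 = 135
  shelf 2: 120 + 25 = 145
  shelf 3: 115 = 115
  shelf 4: 115 = 115
  shelf 5: 95 + 45 = 140
  shelf 6: 95 = 95
  shelf 7: 90 + 60 = 150
  shelf 8: 70 = 70
No arrangement into 7 shelves stays within capacity, so 8 is optimal.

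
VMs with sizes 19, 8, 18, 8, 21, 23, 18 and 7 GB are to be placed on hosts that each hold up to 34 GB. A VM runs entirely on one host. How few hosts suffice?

5

Total = 23 + 21 + 19 + 18 + 18 + 8 + 8 + 7 = 122 GB.
Lower bound: ⌈122/34⌉ = 4 hosts.
Also, 5 VMs each exceed 17 GB, and no two of those can share a host, so at least 5 hosts are needed.
A packing using 5 hosts:
  host 1: 23 + 8 = 31
  host 2: 21 + 8 = 29
  host 3: 19 + 7 = 26
  host 4: 18 = 18
  host 5: 18 = 18
This matches the lower bound, so 5 is optimal.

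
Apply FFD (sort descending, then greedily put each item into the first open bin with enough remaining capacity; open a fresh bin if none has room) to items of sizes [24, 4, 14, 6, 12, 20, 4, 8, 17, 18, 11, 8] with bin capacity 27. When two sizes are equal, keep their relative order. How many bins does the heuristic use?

6

Sorted descending: 24, 20, 18, 17, 14, 12, 11, 8, 8, 6, 4, 4.
  24 → bin 1 (new)  [load 24/27]
  20 → bin 2 (new)  [load 20/27]
  18 → bin 3 (new)  [load 18/27]
  17 → bin 4 (new)  [load 17/27]
  14 → bin 5 (new)  [load 14/27]
  12 → bin 5  [load 26/27]
  11 → bin 6 (new)  [load 11/27]
  8 → bin 3  [load 26/27]
  8 → bin 4  [load 25/27]
  6 → bin 2  [load 26/27]
  4 → bin 6  [load 15/27]
  4 → bin 6  [load 19/27]
6 bins opened.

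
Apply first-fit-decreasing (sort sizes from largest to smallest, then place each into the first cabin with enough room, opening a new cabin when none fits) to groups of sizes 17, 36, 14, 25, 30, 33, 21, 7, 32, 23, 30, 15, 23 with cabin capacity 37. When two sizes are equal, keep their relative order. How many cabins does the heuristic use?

10

Sorted descending: 36, 33, 32, 30, 30, 25, 23, 23, 21, 17, 15, 14, 7.
  36 → cabin 1 (new)  [load 36/37]
  33 → cabin 2 (new)  [load 33/37]
  32 → cabin 3 (new)  [load 32/37]
  30 → cabin 4 (new)  [load 30/37]
  30 → cabin 5 (new)  [load 30/37]
  25 → cabin 6 (new)  [load 25/37]
  23 → cabin 7 (new)  [load 23/37]
  23 → cabin 8 (new)  [load 23/37]
  21 → cabin 9 (new)  [load 21/37]
  17 → cabin 10 (new)  [load 17/37]
  15 → cabin 9  [load 36/37]
  14 → cabin 7  [load 37/37]
  7 → cabin 4  [load 37/37]
10 cabins opened.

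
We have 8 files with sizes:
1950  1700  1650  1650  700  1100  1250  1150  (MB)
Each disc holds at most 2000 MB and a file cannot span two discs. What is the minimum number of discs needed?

7

Total = 1950 + 1700 + 1650 + 1650 + 1250 + 1150 + 1100 + 700 = 11150 MB.
Lower bound: ⌈11150/2000⌉ = 6 discs.
Also, 7 files each exceed 1000 MB, and no two of those can share a disc, so at least 7 discs are needed.
A packing using 7 discs:
  disc 1: 1950 = 1950
  disc 2: 1700 = 1700
  disc 3: 1650 = 1650
  disc 4: 1650 = 1650
  disc 5: 1250 + 700 = 1950
  disc 6: 1150 = 1150
  disc 7: 1100 = 1100
This matches the lower bound, so 7 is optimal.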